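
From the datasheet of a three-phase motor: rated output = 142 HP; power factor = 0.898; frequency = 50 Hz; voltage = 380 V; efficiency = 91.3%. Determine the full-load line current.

P_out = 142 × 746 = 105932 W
P_in = P_out / η = 105932 / 0.913 = 116026 W
I_L = P_in / (√3·V_L·cosφ) = 116026 / (1.732 × 380 × 0.898) = 196 A

196 A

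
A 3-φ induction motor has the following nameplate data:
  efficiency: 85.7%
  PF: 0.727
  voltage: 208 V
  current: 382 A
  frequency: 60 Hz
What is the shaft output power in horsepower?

P_in = √3·V·I·cosφ = 1.732 × 208 × 382 × 0.727 = 100048 W
P_out = η·P_in = 0.857 × 100048 = 85741 W
= 85741/746 = 115 HP

115 HP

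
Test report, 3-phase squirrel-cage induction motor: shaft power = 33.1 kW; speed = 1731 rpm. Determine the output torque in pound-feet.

ω = 2π × 1731/60 = 181.3 rad/s
τ = P/ω = 33100/181.3 = 182.6 N·m
In lb·ft: 182.6/1.356 = 135 lb·ft

135 lb·ft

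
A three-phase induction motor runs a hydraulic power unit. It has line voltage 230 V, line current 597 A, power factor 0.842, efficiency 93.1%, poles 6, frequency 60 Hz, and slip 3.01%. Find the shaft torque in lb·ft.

1130 lb·ft

P_in = √3·V·I·cosφ = 1.732 × 230 × 597 × 0.842 = 200245 W
P_out = η·P_in = 0.931 × 200245 = 186428 W
n_s = 120×60/6 = 1200 rpm; n = 1200×(1−0.0301) = 1164 rpm
ω = 2π×1164/60 = 121.9 rad/s
τ = P_out/ω = 186428/121.9 = 1529 N·m
In lb·ft: 1529/1.356 = 1130 lb·ft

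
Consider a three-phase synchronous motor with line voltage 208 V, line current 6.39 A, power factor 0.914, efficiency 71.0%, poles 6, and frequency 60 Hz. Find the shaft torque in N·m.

P_in = √3·V·I·cosφ = 1.732 × 208 × 6.39 × 0.914 = 2104 W
P_out = η·P_in = 0.71 × 2104 = 1494 W
n = n_s = 120×60/6 = 1200 rpm (synchronous)
ω = 2π×1200/60 = 125.7 rad/s
τ = P_out/ω = 1494/125.7 = 11.9 N·m

11.9 N·m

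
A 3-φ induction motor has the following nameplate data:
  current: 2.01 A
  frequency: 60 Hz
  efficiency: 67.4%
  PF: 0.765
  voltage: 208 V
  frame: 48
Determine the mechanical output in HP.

P_in = √3·V·I·cosφ = 1.732 × 208 × 2.01 × 0.765 = 554 W
P_out = η·P_in = 0.674 × 554 = 373 W
= 373/746 = 0.5 HP

0.5 HP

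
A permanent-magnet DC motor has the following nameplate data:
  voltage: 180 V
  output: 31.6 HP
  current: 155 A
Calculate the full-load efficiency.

84.5 %

P_out = 31.6 × 746 = 23574 W
P_in = V·I = 180 × 155 = 27900 W
η = P_out / P_in = 23574 / 27900 = 0.845 = 84.5%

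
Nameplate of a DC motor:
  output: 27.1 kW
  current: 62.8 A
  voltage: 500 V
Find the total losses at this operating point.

4300 W

P_in = V·I = 500×62.8 = 31400 W
P_out = 27100 W
Losses = P_in − P_out = 31400 − 27100 = 4300 W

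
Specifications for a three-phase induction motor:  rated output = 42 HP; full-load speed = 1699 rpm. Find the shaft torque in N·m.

P_out = 42 × 746 = 31332 W
ω = 2π × 1699/60 = 177.9 rad/s
τ = P_out/ω = 31332/177.9 = 176 N·m

176 N·m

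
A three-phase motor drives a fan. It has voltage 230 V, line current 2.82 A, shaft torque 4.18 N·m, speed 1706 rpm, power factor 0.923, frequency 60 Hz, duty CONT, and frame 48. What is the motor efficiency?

72.0 %

ω = 2π × 1706/60 = 178.7 rad/s; P_out = τω = 4.18 × 178.7 = 747 W
P_in = √3·V_L·I_L·cosφ = 1.732 × 230 × 2.82 × 0.923 = 1037 W
η = P_out / P_in = 747 / 1037 = 0.720 = 72.0%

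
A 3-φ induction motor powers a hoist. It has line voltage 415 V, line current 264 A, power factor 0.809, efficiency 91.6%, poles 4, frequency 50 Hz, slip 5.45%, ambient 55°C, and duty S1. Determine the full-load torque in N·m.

947 N·m

P_in = √3·V·I·cosφ = 1.732 × 415 × 264 × 0.809 = 153514 W
P_out = η·P_in = 0.916 × 153514 = 140619 W
n_s = 120×50/4 = 1500 rpm; n = 1500×(1−0.0545) = 1418 rpm
ω = 2π×1418/60 = 148.5 rad/s
τ = P_out/ω = 140619/148.5 = 947 N·m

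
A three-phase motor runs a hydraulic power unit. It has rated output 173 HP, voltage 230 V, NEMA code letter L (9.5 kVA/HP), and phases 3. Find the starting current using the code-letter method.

S_LR = 9.5 × 173 = 1643.5 kVA
I_LR = S_LR/(√3·V_L) = 1643500/(1.732×230) = 4130 A

4130 A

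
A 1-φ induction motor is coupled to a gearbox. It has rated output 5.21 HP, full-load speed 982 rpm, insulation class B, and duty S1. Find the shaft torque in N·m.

P_out = 5.21 × 746 = 3887 W
ω = 2π × 982/60 = 102.8 rad/s
τ = P_out/ω = 3887/102.8 = 37.8 N·m

37.8 N·m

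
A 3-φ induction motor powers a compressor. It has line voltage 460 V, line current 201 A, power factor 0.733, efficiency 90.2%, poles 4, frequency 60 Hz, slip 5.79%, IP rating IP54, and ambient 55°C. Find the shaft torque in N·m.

596 N·m

P_in = √3·V·I·cosφ = 1.732 × 460 × 201 × 0.733 = 117383 W
P_out = η·P_in = 0.902 × 117383 = 105879 W
n_s = 120×60/4 = 1800 rpm; n = 1800×(1−0.0579) = 1696 rpm
ω = 2π×1696/60 = 177.6 rad/s
τ = P_out/ω = 105879/177.6 = 596 N·m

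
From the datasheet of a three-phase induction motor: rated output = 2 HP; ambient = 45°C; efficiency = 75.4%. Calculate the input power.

1.98 kW

P_out = 2 × 746 = 1492 W
P_in = P_out/η = 1492/0.754 = 1979 W = 1.98 kW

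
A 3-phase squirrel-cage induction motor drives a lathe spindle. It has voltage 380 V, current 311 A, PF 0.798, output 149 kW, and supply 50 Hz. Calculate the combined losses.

14.3 kW

P_in = √3·V·I·cosφ = 1.732×380×311×0.798 = 163341 W
P_out = 149000 W
Losses = P_in − P_out = 163341 − 149000 = 14341 W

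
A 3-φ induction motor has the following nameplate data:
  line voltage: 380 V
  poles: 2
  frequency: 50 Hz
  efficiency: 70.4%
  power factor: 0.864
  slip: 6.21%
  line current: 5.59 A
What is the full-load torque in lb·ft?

P_in = √3·V·I·cosφ = 1.732 × 380 × 5.59 × 0.864 = 3179 W
P_out = η·P_in = 0.704 × 3179 = 2238 W
n_s = 120×50/2 = 3000 rpm; n = 3000×(1−0.0621) = 2814 rpm
ω = 2π×2814/60 = 294.7 rad/s
τ = P_out/ω = 2238/294.7 = 7.594 N·m
In lb·ft: 7.594/1.356 = 5.6 lb·ft

5.6 lb·ft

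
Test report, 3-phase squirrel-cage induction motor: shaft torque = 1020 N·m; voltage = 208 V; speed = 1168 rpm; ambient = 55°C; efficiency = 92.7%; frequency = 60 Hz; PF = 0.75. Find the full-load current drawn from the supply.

498 A

ω = 2π×1168/60 = 122.3 rad/s; P_out = τω = 1020 × 122.3 = 124746 W
P_in = P_out / η = 124746 / 0.927 = 134570 W
I_L = P_in / (√3·V_L·cosφ) = 134570 / (1.732 × 208 × 0.75) = 498 A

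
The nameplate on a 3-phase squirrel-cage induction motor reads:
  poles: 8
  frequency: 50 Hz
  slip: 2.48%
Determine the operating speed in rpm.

731 rpm

n_s = 120f/p = 120×50/8 = 750 rpm
n = n_s(1 − s) = 750 × (1 − 0.0248) = 731 rpm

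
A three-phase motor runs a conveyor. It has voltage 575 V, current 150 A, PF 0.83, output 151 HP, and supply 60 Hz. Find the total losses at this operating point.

11300 W

P_in = √3·V·I·cosφ = 1.732×575×150×0.83 = 123990 W
P_out = 151×746 = 112646 W
Losses = P_in − P_out = 123990 − 112646 = 11344 W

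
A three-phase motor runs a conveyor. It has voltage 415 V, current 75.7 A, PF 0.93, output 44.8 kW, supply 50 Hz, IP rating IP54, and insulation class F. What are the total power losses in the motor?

P_in = √3·V·I·cosφ = 1.732×415×75.7×0.93 = 50603 W
P_out = 44800 W
Losses = P_in − P_out = 50603 − 44800 = 5803 W

5800 W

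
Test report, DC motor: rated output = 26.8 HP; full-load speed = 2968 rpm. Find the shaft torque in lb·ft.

47.4 lb·ft

P_out = 26.8 × 746 = 19993 W
ω = 2π × 2968/60 = 310.8 rad/s
τ = P_out/ω = 19993/310.8 = 64.33 N·m
In lb·ft: 64.33/1.356 = 47.4 lb·ft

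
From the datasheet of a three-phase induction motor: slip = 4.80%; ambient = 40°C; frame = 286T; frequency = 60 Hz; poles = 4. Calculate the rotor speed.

n_s = 120f/p = 120×60/4 = 1800 rpm
n = n_s(1 − s) = 1800 × (1 − 0.048) = 1714 rpm

1714 rpm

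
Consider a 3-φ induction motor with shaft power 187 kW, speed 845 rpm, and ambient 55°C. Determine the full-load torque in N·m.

ω = 2π × 845/60 = 88.49 rad/s
τ = P/ω = 187000/88.49 = 2110 N·m

2110 N·m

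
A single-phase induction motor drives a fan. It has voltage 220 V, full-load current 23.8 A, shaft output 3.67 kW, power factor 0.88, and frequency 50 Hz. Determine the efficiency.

79.6 %

P_out = 3.67 kW = 3670 W
P_in = V·I·cosφ = 220 × 23.8 × 0.88 = 4608 W
η = P_out / P_in = 3670 / 4608 = 0.796 = 79.6%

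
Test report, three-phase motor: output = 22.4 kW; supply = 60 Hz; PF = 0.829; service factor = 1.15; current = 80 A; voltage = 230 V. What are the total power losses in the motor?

P_in = √3·V·I·cosφ = 1.732×230×80×0.829 = 26419 W
P_out = 22400 W
Losses = P_in − P_out = 26419 − 22400 = 4019 W

4020 W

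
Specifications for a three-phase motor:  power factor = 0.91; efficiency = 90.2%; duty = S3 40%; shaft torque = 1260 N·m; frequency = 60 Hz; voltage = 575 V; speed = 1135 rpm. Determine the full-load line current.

ω = 2π×1135/60 = 118.9 rad/s; P_out = τω = 1260 × 118.9 = 149814 W
P_in = P_out / η = 149814 / 0.902 = 166091 W
I_L = P_in / (√3·V_L·cosφ) = 166091 / (1.732 × 575 × 0.91) = 183 A

183 A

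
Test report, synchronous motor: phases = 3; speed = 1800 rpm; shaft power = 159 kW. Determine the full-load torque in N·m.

844 N·m

ω = 2π × 1800/60 = 188.5 rad/s
τ = P/ω = 159000/188.5 = 844 N·m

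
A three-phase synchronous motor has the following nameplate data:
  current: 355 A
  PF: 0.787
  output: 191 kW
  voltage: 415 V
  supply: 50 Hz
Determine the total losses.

9820 W

P_in = √3·V·I·cosφ = 1.732×415×355×0.787 = 200816 W
P_out = 191000 W
Losses = P_in − P_out = 200816 − 191000 = 9816 W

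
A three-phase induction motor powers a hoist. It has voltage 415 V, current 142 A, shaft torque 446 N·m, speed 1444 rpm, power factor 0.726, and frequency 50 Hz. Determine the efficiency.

ω = 2π × 1444/60 = 151.2 rad/s; P_out = τω = 446 × 151.2 = 67435 W
P_in = √3·V_L·I_L·cosφ = 1.732 × 415 × 142 × 0.726 = 74100 W
η = P_out / P_in = 67435 / 74100 = 0.910 = 91.0%

91.0 %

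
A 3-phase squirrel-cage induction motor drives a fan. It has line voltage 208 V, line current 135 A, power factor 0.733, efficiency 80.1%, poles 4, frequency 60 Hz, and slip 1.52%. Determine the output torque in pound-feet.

P_in = √3·V·I·cosφ = 1.732 × 208 × 135 × 0.733 = 35649 W
P_out = η·P_in = 0.801 × 35649 = 28555 W
n_s = 120×60/4 = 1800 rpm; n = 1800×(1−0.0152) = 1773 rpm
ω = 2π×1773/60 = 185.7 rad/s
τ = P_out/ω = 28555/185.7 = 153.8 N·m
In lb·ft: 153.8/1.356 = 113 lb·ft

113 lb·ft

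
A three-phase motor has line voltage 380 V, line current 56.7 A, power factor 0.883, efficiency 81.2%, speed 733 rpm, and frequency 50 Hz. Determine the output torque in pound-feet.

257 lb·ft

P_in = √3·V·I·cosφ = 1.732 × 380 × 56.7 × 0.883 = 32952 W
P_out = η·P_in = 0.812 × 32952 = 26757 W
n = 733 rpm
ω = 2π×733/60 = 76.76 rad/s
τ = P_out/ω = 26757/76.76 = 348.6 N·m
In lb·ft: 348.6/1.356 = 257 lb·ft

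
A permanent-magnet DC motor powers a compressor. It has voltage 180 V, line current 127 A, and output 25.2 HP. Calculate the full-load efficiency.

P_out = 25.2 × 746 = 18799 W
P_in = V·I = 180 × 127 = 22860 W
η = P_out / P_in = 18799 / 22860 = 0.822 = 82.2%

82.2 %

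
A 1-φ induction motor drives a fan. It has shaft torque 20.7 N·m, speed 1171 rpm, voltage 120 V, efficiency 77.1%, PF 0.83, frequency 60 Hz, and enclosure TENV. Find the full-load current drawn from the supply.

33.1 A

ω = 2π×1171/60 = 122.6 rad/s; P_out = τω = 20.7 × 122.6 = 2538 W
P_in = P_out / η = 2538 / 0.771 = 3292 W
I = P_in / (V·cosφ) = 3292 / (120 × 0.83) = 33.1 A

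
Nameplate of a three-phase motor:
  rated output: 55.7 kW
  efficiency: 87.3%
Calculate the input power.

63.8 kW

P_out = 55700 W
P_in = P_out/η = 55700/0.873 = 63803 W = 63.8 kW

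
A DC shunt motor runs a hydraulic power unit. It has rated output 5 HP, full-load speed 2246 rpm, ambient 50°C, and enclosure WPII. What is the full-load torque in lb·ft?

11.7 lb·ft

P_out = 5 × 746 = 3730 W
ω = 2π × 2246/60 = 235.2 rad/s
τ = P_out/ω = 3730/235.2 = 15.86 N·m
In lb·ft: 15.86/1.356 = 11.7 lb·ft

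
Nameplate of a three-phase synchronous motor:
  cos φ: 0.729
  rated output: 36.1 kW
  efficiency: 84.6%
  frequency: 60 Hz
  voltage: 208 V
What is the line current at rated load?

P_out = 36.1 kW = 36100 W
P_in = P_out / η = 36100 / 0.846 = 42671 W
I_L = P_in / (√3·V_L·cosφ) = 42671 / (1.732 × 208 × 0.729) = 162 A

162 A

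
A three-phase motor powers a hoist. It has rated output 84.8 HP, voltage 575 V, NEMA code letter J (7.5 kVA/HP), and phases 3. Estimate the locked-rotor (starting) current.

S_LR = 7.5 × 84.8 = 636 kVA
I_LR = S_LR/(√3·V_L) = 636000/(1.732×575) = 639 A

639 A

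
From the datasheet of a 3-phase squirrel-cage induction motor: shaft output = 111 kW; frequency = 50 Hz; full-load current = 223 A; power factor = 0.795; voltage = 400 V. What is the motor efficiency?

90.4 %

P_out = 111 kW = 111000 W
P_in = √3·V_L·I_L·cosφ = 1.732 × 400 × 223 × 0.795 = 122823 W
η = P_out / P_in = 111000 / 122823 = 0.904 = 90.4%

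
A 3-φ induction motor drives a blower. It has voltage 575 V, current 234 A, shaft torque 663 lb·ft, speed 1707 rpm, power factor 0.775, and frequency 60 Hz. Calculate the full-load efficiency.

τ = 663 lb·ft × 1.356 = 899 N·m
ω = 2π × 1707/60 = 178.8 rad/s; P_out = τω = 899 × 178.8 = 160741 W
P_in = √3·V_L·I_L·cosφ = 1.732 × 575 × 234 × 0.775 = 180606 W
η = P_out / P_in = 160741 / 180606 = 0.890 = 89.0%

89.0 %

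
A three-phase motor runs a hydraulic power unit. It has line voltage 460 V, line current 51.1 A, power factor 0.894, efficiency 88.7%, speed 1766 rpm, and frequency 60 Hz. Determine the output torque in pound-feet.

129 lb·ft

P_in = √3·V·I·cosφ = 1.732 × 460 × 51.1 × 0.894 = 36397 W
P_out = η·P_in = 0.887 × 36397 = 32284 W
n = 1766 rpm
ω = 2π×1766/60 = 184.9 rad/s
τ = P_out/ω = 32284/184.9 = 174.6 N·m
In lb·ft: 174.6/1.356 = 129 lb·ft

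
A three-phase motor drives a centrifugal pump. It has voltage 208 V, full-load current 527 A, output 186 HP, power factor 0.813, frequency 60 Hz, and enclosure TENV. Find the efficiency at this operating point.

89.9 %

P_out = 186 × 746 = 138756 W
P_in = √3·V_L·I_L·cosφ = 1.732 × 208 × 527 × 0.813 = 154352 W
η = P_out / P_in = 138756 / 154352 = 0.899 = 89.9%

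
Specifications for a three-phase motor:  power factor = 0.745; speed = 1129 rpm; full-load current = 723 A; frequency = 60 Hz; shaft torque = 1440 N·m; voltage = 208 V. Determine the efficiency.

87.7 %

ω = 2π × 1129/60 = 118.2 rad/s; P_out = τω = 1440 × 118.2 = 170208 W
P_in = √3·V_L·I_L·cosφ = 1.732 × 208 × 723 × 0.745 = 194046 W
η = P_out / P_in = 170208 / 194046 = 0.877 = 87.7%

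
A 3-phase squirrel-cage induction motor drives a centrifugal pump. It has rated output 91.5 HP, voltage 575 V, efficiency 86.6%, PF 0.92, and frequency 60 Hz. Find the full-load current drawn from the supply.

P_out = 91.5 × 746 = 68259 W
P_in = P_out / η = 68259 / 0.866 = 78821 W
I_L = P_in / (√3·V_L·cosφ) = 78821 / (1.732 × 575 × 0.92) = 86 A

86 A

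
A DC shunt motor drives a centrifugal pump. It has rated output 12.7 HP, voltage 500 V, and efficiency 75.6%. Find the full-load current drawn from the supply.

P_out = 12.7 × 746 = 9474 W
P_in = P_out / η = 9474 / 0.756 = 12532 W
I = P_in / V = 12532 / 500 = 25.1 A

25.1 A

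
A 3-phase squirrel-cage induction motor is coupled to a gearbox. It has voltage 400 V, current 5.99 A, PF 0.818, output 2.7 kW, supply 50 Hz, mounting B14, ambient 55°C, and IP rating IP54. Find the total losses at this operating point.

695 W

P_in = √3·V·I·cosφ = 1.732×400×5.99×0.818 = 3395 W
P_out = 2700 W
Losses = P_in − P_out = 3395 − 2700 = 695 W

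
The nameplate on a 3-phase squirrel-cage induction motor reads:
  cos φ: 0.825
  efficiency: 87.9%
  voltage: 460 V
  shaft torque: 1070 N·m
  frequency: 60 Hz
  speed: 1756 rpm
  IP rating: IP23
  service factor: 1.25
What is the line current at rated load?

ω = 2π×1756/60 = 183.9 rad/s; P_out = τω = 1070 × 183.9 = 196773 W
P_in = P_out / η = 196773 / 0.879 = 223860 W
I_L = P_in / (√3·V_L·cosφ) = 223860 / (1.732 × 460 × 0.825) = 341 A

341 A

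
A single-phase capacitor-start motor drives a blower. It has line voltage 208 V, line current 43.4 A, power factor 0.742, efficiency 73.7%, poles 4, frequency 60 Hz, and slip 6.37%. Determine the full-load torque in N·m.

P_in = V·I·cosφ = 208 × 43.4 × 0.742 = 6698 W
P_out = η·P_in = 0.737 × 6698 = 4936 W
n_s = 120×60/4 = 1800 rpm; n = 1800×(1−0.0637) = 1685 rpm
ω = 2π×1685/60 = 176.5 rad/s
τ = P_out/ω = 4936/176.5 = 28 N·m

28 N·m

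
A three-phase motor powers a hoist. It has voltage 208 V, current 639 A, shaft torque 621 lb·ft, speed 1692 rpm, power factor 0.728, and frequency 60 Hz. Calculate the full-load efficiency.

τ = 621 lb·ft × 1.356 = 842.1 N·m
ω = 2π × 1692/60 = 177.2 rad/s; P_out = τω = 842.1 × 177.2 = 149220 W
P_in = √3·V_L·I_L·cosφ = 1.732 × 208 × 639 × 0.728 = 167588 W
η = P_out / P_in = 149220 / 167588 = 0.890 = 89.0%

89.0 %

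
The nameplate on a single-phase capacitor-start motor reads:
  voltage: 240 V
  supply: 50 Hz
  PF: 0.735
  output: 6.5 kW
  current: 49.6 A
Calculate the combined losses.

P_in = V·I·cosφ = 240×49.6×0.735 = 8749 W
P_out = 6500 W
Losses = P_in − P_out = 8749 − 6500 = 2249 W

2.25 kW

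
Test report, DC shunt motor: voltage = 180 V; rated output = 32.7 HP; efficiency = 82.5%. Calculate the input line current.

P_out = 32.7 × 746 = 24394 W
P_in = P_out / η = 24394 / 0.825 = 29568 W
I = P_in / V = 29568 / 180 = 164 A

164 A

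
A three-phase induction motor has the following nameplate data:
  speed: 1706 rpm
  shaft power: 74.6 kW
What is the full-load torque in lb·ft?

308 lb·ft

ω = 2π × 1706/60 = 178.7 rad/s
τ = P/ω = 74600/178.7 = 417.5 N·m
In lb·ft: 417.5/1.356 = 308 lb·ft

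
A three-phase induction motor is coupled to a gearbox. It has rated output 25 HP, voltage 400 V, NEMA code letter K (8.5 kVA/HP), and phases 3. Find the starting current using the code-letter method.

S_LR = 8.5 × 25 = 212.5 kVA
I_LR = S_LR/(√3·V_L) = 212500/(1.732×400) = 307 A

307 A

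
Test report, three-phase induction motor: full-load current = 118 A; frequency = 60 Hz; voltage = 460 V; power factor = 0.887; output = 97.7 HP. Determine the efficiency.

87.4 %

P_out = 97.7 × 746 = 72884 W
P_in = √3·V_L·I_L·cosφ = 1.732 × 460 × 118 × 0.887 = 83389 W
η = P_out / P_in = 72884 / 83389 = 0.874 = 87.4%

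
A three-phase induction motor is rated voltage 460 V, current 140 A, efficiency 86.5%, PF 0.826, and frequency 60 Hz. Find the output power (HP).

P_in = √3·V·I·cosφ = 1.732 × 460 × 140 × 0.826 = 92133 W
P_out = η·P_in = 0.865 × 92133 = 79695 W
= 79695/746 = 107 HP

107 HP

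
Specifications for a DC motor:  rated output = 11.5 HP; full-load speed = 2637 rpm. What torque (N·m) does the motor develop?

P_out = 11.5 × 746 = 8579 W
ω = 2π × 2637/60 = 276.1 rad/s
τ = P_out/ω = 8579/276.1 = 31.1 N·m

31.1 N·m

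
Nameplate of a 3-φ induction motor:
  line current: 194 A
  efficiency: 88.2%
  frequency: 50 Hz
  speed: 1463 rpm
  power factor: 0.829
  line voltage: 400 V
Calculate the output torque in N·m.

P_in = √3·V·I·cosφ = 1.732 × 400 × 194 × 0.829 = 111420 W
P_out = η·P_in = 0.882 × 111420 = 98272 W
n = 1463 rpm
ω = 2π×1463/60 = 153.2 rad/s
τ = P_out/ω = 98272/153.2 = 641 N·m

641 N·m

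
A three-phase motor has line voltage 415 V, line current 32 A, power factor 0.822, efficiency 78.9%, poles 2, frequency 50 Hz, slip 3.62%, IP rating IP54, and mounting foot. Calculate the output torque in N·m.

49.3 N·m

P_in = √3·V·I·cosφ = 1.732 × 415 × 32 × 0.822 = 18907 W
P_out = η·P_in = 0.789 × 18907 = 14918 W
n_s = 120×50/2 = 3000 rpm; n = 3000×(1−0.0362) = 2891 rpm
ω = 2π×2891/60 = 302.7 rad/s
τ = P_out/ω = 14918/302.7 = 49.3 N·m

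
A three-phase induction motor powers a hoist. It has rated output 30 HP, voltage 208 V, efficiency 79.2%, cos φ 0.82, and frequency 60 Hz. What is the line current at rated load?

P_out = 30 × 746 = 22380 W
P_in = P_out / η = 22380 / 0.792 = 28258 W
I_L = P_in / (√3·V_L·cosφ) = 28258 / (1.732 × 208 × 0.82) = 95.7 A

95.7 A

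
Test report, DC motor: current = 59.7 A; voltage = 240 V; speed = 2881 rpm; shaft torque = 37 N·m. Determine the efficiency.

77.9 %

ω = 2π × 2881/60 = 301.7 rad/s; P_out = τω = 37 × 301.7 = 11163 W
P_in = V·I = 240 × 59.7 = 14328 W
η = P_out / P_in = 11163 / 14328 = 0.779 = 77.9%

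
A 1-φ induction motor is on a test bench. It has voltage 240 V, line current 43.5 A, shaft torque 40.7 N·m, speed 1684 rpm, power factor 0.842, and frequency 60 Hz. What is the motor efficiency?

81.6 %

ω = 2π × 1684/60 = 176.3 rad/s; P_out = τω = 40.7 × 176.3 = 7175 W
P_in = V·I·cosφ = 240 × 43.5 × 0.842 = 8790 W
η = P_out / P_in = 7175 / 8790 = 0.816 = 81.6%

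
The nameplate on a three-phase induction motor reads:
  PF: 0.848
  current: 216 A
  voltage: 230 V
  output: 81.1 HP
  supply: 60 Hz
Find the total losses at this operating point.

P_in = √3·V·I·cosφ = 1.732×230×216×0.848 = 72967 W
P_out = 81.1×746 = 60501 W
Losses = P_in − P_out = 72967 − 60501 = 12466 W

12.5 kW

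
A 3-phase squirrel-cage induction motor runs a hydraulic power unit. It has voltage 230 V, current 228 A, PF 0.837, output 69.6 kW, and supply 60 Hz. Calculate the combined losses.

P_in = √3·V·I·cosφ = 1.732×230×228×0.837 = 76021 W
P_out = 69600 W
Losses = P_in − P_out = 76021 − 69600 = 6421 W

6.42 kW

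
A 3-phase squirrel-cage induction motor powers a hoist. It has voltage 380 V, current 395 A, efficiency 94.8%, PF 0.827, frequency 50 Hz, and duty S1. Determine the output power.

P_in = √3·V·I·cosφ = 1.732 × 380 × 395 × 0.827 = 214998 W
P_out = η·P_in = 0.948 × 214998 = 203818 W

204 kW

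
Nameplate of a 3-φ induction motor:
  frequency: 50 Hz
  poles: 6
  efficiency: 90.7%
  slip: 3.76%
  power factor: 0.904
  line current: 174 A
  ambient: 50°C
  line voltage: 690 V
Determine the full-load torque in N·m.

1690 N·m

P_in = √3·V·I·cosφ = 1.732 × 690 × 174 × 0.904 = 187981 W
P_out = η·P_in = 0.907 × 187981 = 170499 W
n_s = 120×50/6 = 1000 rpm; n = 1000×(1−0.0376) = 962 rpm
ω = 2π×962/60 = 100.7 rad/s
τ = P_out/ω = 170499/100.7 = 1690 N·m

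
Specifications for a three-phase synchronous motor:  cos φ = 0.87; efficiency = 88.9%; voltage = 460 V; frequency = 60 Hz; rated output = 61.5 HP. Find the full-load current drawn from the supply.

P_out = 61.5 × 746 = 45879 W
P_in = P_out / η = 45879 / 0.889 = 51607 W
I_L = P_in / (√3·V_L·cosφ) = 51607 / (1.732 × 460 × 0.87) = 74.5 A

74.5 A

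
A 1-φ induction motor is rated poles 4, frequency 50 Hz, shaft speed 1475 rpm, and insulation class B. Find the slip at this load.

n_s = 120f/p = 120×50/4 = 1500 rpm
s = (n_s − n)/n_s = (1500 − 1475)/1500 = 0.0167

1.7 %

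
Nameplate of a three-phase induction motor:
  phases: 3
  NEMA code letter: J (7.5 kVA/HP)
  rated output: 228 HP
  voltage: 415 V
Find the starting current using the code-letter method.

2380 A

S_LR = 7.5 × 228 = 1710 kVA
I_LR = S_LR/(√3·V_L) = 1710000/(1.732×415) = 2380 A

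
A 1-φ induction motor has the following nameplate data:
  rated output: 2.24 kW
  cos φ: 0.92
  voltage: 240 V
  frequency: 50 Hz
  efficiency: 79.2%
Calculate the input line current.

P_out = 2.24 kW = 2240 W
P_in = P_out / η = 2240 / 0.792 = 2828 W
I = P_in / (V·cosφ) = 2828 / (240 × 0.92) = 12.8 A

12.8 A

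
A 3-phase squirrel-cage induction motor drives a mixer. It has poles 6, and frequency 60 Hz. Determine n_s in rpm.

n_s = 120f/p = 120×60/6 = 1200 rpm

1200 rpm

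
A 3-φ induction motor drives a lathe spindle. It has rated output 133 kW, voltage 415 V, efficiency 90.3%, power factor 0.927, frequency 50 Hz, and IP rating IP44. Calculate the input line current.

221 A

P_out = 133 kW = 133000 W
P_in = P_out / η = 133000 / 0.903 = 147287 W
I_L = P_in / (√3·V_L·cosφ) = 147287 / (1.732 × 415 × 0.927) = 221 A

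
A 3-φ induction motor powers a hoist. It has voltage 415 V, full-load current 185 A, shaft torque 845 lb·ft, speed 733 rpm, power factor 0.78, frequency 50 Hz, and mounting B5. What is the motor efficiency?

τ = 845 lb·ft × 1.356 = 1146 N·m
ω = 2π × 733/60 = 76.76 rad/s; P_out = τω = 1146 × 76.76 = 87967 W
P_in = √3·V_L·I_L·cosφ = 1.732 × 415 × 185 × 0.78 = 103720 W
η = P_out / P_in = 87967 / 103720 = 0.848 = 84.8%

84.8 %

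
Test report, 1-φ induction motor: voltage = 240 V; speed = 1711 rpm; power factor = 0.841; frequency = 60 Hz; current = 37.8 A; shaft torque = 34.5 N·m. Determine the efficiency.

ω = 2π × 1711/60 = 179.2 rad/s; P_out = τω = 34.5 × 179.2 = 6182 W
P_in = V·I·cosφ = 240 × 37.8 × 0.841 = 7630 W
η = P_out / P_in = 6182 / 7630 = 0.810 = 81.0%

81.0 %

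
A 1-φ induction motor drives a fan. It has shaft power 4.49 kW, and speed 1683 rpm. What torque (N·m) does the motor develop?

ω = 2π × 1683/60 = 176.2 rad/s
τ = P/ω = 4490/176.2 = 25.5 N·m

25.5 N·m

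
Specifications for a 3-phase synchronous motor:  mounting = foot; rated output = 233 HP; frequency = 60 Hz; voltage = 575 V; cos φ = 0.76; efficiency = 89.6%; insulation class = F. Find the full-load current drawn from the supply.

256 A

P_out = 233 × 746 = 173818 W
P_in = P_out / η = 173818 / 0.896 = 193993 W
I_L = P_in / (√3·V_L·cosφ) = 193993 / (1.732 × 575 × 0.76) = 256 A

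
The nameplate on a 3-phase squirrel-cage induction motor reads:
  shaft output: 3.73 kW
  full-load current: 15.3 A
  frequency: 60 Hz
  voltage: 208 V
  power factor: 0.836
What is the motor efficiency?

80.9 %

P_out = 3.73 kW = 3730 W
P_in = √3·V_L·I_L·cosφ = 1.732 × 208 × 15.3 × 0.836 = 4608 W
η = P_out / P_in = 3730 / 4608 = 0.809 = 80.9%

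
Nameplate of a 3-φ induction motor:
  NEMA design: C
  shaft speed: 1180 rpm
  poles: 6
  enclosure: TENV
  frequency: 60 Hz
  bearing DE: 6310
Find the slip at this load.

n_s = 120f/p = 120×60/6 = 1200 rpm
s = (n_s − n)/n_s = (1200 − 1180)/1200 = 0.0167

1.67 %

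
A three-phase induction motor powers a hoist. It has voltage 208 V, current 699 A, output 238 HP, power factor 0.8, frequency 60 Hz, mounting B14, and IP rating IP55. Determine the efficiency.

P_out = 238 × 746 = 177548 W
P_in = √3·V_L·I_L·cosφ = 1.732 × 208 × 699 × 0.8 = 201455 W
η = P_out / P_in = 177548 / 201455 = 0.881 = 88.1%

88.1 %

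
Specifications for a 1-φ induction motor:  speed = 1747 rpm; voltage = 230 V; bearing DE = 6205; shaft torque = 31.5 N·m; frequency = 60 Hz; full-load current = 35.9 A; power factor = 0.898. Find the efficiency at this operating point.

77.7 %

ω = 2π × 1747/60 = 182.9 rad/s; P_out = τω = 31.5 × 182.9 = 5761 W
P_in = V·I·cosφ = 230 × 35.9 × 0.898 = 7415 W
η = P_out / P_in = 5761 / 7415 = 0.777 = 77.7%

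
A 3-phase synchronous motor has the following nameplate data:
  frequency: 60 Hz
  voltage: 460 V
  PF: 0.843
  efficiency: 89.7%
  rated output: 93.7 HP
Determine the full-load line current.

P_out = 93.7 × 746 = 69900 W
P_in = P_out / η = 69900 / 0.897 = 77926 W
I_L = P_in / (√3·V_L·cosφ) = 77926 / (1.732 × 460 × 0.843) = 116 A

116 A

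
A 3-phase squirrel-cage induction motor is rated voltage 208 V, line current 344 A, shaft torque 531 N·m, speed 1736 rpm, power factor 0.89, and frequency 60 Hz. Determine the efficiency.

87.5 %

ω = 2π × 1736/60 = 181.8 rad/s; P_out = τω = 531 × 181.8 = 96536 W
P_in = √3·V_L·I_L·cosφ = 1.732 × 208 × 344 × 0.89 = 110296 W
η = P_out / P_in = 96536 / 110296 = 0.875 = 87.5%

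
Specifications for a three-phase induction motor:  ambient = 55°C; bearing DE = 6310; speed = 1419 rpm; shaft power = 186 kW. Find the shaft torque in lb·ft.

923 lb·ft

ω = 2π × 1419/60 = 148.6 rad/s
τ = P/ω = 186000/148.6 = 1252 N·m
In lb·ft: 1252/1.356 = 923 lb·ft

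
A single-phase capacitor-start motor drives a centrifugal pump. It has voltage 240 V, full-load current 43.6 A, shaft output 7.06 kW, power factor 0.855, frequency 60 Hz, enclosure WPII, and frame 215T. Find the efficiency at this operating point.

78.9 %

P_out = 7.06 kW = 7060 W
P_in = V·I·cosφ = 240 × 43.6 × 0.855 = 8947 W
η = P_out / P_in = 7060 / 8947 = 0.789 = 78.9%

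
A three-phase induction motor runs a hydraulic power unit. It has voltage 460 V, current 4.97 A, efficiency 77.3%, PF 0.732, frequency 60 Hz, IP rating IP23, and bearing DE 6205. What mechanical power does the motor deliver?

P_in = √3·V·I·cosφ = 1.732 × 460 × 4.97 × 0.732 = 2898 W
P_out = η·P_in = 0.773 × 2898 = 2240 W

2.24 kW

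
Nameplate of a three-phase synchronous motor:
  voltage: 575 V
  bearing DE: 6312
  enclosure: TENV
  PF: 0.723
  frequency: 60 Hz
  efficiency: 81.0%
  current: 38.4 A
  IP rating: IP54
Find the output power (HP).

30 HP

P_in = √3·V·I·cosφ = 1.732 × 575 × 38.4 × 0.723 = 27649 W
P_out = η·P_in = 0.81 × 27649 = 22396 W
= 22396/746 = 30 HP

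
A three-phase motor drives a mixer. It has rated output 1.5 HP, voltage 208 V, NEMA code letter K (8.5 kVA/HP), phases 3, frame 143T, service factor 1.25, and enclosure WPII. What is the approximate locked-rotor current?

35.4 A

S_LR = 8.5 × 1.5 = 12.75 kVA
I_LR = S_LR/(√3·V_L) = 12750/(1.732×208) = 35.4 A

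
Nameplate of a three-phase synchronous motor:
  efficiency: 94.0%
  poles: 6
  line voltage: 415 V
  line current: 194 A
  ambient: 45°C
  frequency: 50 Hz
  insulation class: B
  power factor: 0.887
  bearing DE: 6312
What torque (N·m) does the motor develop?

1110 N·m

P_in = √3·V·I·cosφ = 1.732 × 415 × 194 × 0.887 = 123686 W
P_out = η·P_in = 0.94 × 123686 = 116265 W
n = n_s = 120×50/6 = 1000 rpm (synchronous)
ω = 2π×1000/60 = 104.7 rad/s
τ = P_out/ω = 116265/104.7 = 1110 N·m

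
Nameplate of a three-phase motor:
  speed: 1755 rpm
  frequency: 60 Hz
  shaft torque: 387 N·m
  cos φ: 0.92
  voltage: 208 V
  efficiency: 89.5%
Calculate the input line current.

240 A

ω = 2π×1755/60 = 183.8 rad/s; P_out = τω = 387 × 183.8 = 71131 W
P_in = P_out / η = 71131 / 0.895 = 79476 W
I_L = P_in / (√3·V_L·cosφ) = 79476 / (1.732 × 208 × 0.92) = 240 A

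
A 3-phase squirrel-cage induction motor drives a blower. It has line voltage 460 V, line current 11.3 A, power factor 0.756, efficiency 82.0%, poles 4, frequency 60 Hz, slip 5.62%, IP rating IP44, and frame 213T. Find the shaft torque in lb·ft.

23.1 lb·ft

P_in = √3·V·I·cosφ = 1.732 × 460 × 11.3 × 0.756 = 6806 W
P_out = η·P_in = 0.82 × 6806 = 5581 W
n_s = 120×60/4 = 1800 rpm; n = 1800×(1−0.0562) = 1699 rpm
ω = 2π×1699/60 = 177.9 rad/s
τ = P_out/ω = 5581/177.9 = 31.37 N·m
In lb·ft: 31.37/1.356 = 23.1 lb·ft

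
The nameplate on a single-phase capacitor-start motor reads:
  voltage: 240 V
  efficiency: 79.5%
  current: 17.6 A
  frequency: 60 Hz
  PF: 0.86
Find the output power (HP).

P_in = V·I·cosφ = 240 × 17.6 × 0.86 = 3633 W
P_out = η·P_in = 0.795 × 3633 = 2888 W
= 2888/746 = 3.87 HP

3.87 HP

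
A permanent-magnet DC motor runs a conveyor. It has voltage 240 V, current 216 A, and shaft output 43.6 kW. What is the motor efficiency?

P_out = 43.6 kW = 43600 W
P_in = V·I = 240 × 216 = 51840 W
η = P_out / P_in = 43600 / 51840 = 0.841 = 84.1%

84.1 %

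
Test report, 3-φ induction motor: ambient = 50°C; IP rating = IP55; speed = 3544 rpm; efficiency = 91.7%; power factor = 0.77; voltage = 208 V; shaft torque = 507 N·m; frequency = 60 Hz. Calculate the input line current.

740 A

ω = 2π×3544/60 = 371.1 rad/s; P_out = τω = 507 × 371.1 = 188148 W
P_in = P_out / η = 188148 / 0.917 = 205178 W
I_L = P_in / (√3·V_L·cosφ) = 205178 / (1.732 × 208 × 0.77) = 740 A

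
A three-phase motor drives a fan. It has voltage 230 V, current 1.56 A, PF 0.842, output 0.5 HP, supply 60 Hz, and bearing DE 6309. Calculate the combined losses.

150 W

P_in = √3·V·I·cosφ = 1.732×230×1.56×0.842 = 523 W
P_out = 0.5×746 = 373 W
Losses = P_in − P_out = 523 − 373 = 150 W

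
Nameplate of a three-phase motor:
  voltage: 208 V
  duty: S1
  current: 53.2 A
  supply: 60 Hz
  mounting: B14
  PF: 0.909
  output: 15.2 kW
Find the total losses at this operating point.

2.22 kW

P_in = √3·V·I·cosφ = 1.732×208×53.2×0.909 = 17422 W
P_out = 15200 W
Losses = P_in − P_out = 17422 − 15200 = 2222 W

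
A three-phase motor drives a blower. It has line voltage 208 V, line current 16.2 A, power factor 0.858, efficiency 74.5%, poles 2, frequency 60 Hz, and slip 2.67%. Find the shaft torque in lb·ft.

7.5 lb·ft

P_in = √3·V·I·cosφ = 1.732 × 208 × 16.2 × 0.858 = 5007 W
P_out = η·P_in = 0.745 × 5007 = 3730 W
n_s = 120×60/2 = 3600 rpm; n = 3600×(1−0.0267) = 3504 rpm
ω = 2π×3504/60 = 366.9 rad/s
τ = P_out/ω = 3730/366.9 = 10.17 N·m
In lb·ft: 10.17/1.356 = 7.5 lb·ft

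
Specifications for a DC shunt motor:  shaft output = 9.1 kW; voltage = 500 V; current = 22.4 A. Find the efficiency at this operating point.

P_out = 9.1 kW = 9100 W
P_in = V·I = 500 × 22.4 = 11200 W
η = P_out / P_in = 9100 / 11200 = 0.813 = 81.3%

81.3 %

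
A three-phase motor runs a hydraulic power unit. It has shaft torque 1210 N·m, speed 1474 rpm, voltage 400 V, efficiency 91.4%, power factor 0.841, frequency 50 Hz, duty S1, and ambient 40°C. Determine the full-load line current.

ω = 2π×1474/60 = 154.4 rad/s; P_out = τω = 1210 × 154.4 = 186824 W
P_in = P_out / η = 186824 / 0.914 = 204403 W
I_L = P_in / (√3·V_L·cosφ) = 204403 / (1.732 × 400 × 0.841) = 351 A

351 A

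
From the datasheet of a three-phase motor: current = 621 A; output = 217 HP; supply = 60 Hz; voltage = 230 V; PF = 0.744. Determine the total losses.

22200 W

P_in = √3·V·I·cosφ = 1.732×230×621×0.744 = 184052 W
P_out = 217×746 = 161882 W
Losses = P_in − P_out = 184052 − 161882 = 22170 W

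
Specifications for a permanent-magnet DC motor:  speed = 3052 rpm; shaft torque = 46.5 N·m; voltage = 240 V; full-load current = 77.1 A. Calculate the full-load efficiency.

ω = 2π × 3052/60 = 319.6 rad/s; P_out = τω = 46.5 × 319.6 = 14861 W
P_in = V·I = 240 × 77.1 = 18504 W
η = P_out / P_in = 14861 / 18504 = 0.803 = 80.3%

80.3 %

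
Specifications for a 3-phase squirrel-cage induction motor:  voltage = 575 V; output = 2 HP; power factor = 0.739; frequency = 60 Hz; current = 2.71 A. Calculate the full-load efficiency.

74.8 %

P_out = 2 × 746 = 1492 W
P_in = √3·V_L·I_L·cosφ = 1.732 × 575 × 2.71 × 0.739 = 1994 W
η = P_out / P_in = 1492 / 1994 = 0.748 = 74.8%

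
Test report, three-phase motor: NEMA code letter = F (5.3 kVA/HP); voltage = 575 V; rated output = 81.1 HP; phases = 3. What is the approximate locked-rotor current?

432 A

S_LR = 5.3 × 81.1 = 429.83 kVA
I_LR = S_LR/(√3·V_L) = 429830/(1.732×575) = 432 A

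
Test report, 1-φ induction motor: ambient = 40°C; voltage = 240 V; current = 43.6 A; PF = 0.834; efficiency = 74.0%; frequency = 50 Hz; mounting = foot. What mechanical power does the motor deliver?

P_in = V·I·cosφ = 240 × 43.6 × 0.834 = 8727 W
P_out = η·P_in = 0.74 × 8727 = 6458 W

6.46 kW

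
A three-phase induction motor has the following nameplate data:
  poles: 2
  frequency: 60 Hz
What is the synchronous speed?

3600 rpm

n_s = 120f/p = 120×60/2 = 3600 rpm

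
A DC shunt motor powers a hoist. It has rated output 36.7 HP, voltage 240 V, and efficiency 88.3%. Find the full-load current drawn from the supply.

P_out = 36.7 × 746 = 27378 W
P_in = P_out / η = 27378 / 0.883 = 31006 W
I = P_in / V = 31006 / 240 = 129 A

129 A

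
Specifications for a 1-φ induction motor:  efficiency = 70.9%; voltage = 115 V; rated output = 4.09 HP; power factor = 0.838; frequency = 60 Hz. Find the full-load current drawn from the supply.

44.7 A

P_out = 4.09 × 746 = 3051 W
P_in = P_out / η = 3051 / 0.709 = 4303 W
I = P_in / (V·cosφ) = 4303 / (115 × 0.838) = 44.7 A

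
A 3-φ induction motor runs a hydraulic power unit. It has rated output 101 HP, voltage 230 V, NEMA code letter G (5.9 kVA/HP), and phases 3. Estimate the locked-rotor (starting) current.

1500 A

S_LR = 5.9 × 101 = 595.9 kVA
I_LR = S_LR/(√3·V_L) = 595900/(1.732×230) = 1500 A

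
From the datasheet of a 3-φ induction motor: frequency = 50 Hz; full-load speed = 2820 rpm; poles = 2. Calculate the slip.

6.0 %

n_s = 120f/p = 120×50/2 = 3000 rpm
s = (n_s − n)/n_s = (3000 − 2820)/3000 = 0.0600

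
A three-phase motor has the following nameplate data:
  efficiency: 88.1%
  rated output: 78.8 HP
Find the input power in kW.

66.7 kW

P_out = 78.8 × 746 = 58785 W
P_in = P_out/η = 58785/0.881 = 66725 W = 66.7 kW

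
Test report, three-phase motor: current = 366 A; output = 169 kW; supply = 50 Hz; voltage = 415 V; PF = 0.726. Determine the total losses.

P_in = √3·V·I·cosφ = 1.732×415×366×0.726 = 190991 W
P_out = 169000 W
Losses = P_in − P_out = 190991 − 169000 = 21991 W

22 kW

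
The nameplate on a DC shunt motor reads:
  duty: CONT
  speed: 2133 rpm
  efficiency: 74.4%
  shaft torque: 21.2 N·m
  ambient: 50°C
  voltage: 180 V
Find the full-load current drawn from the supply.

ω = 2π×2133/60 = 223.4 rad/s; P_out = τω = 21.2 × 223.4 = 4736 W
P_in = P_out / η = 4736 / 0.744 = 6366 W
I = P_in / V = 6366 / 180 = 35.4 A

35.4 A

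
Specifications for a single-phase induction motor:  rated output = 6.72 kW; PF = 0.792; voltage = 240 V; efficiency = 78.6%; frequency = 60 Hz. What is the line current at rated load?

45 A

P_out = 6.72 kW = 6720 W
P_in = P_out / η = 6720 / 0.786 = 8550 W
I = P_in / (V·cosφ) = 8550 / (240 × 0.792) = 45 A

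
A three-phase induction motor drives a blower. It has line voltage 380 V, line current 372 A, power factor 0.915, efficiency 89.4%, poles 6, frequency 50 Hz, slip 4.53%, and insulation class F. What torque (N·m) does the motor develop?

2000 N·m

P_in = √3·V·I·cosφ = 1.732 × 380 × 372 × 0.915 = 224025 W
P_out = η·P_in = 0.894 × 224025 = 200278 W
n_s = 120×50/6 = 1000 rpm; n = 1000×(1−0.0453) = 955 rpm
ω = 2π×955/60 = 100 rad/s
τ = P_out/ω = 200278/100 = 2000 N·m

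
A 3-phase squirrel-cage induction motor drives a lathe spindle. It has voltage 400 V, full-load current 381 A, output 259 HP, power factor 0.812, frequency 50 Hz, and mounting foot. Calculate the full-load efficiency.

P_out = 259 × 746 = 193214 W
P_in = √3·V_L·I_L·cosφ = 1.732 × 400 × 381 × 0.812 = 214333 W
η = P_out / P_in = 193214 / 214333 = 0.901 = 90.1%

90.1 %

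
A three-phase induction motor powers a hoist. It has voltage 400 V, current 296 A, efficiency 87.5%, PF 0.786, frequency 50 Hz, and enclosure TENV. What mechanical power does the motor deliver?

P_in = √3·V·I·cosφ = 1.732 × 400 × 296 × 0.786 = 161184 W
P_out = η·P_in = 0.875 × 161184 = 141036 W

141 kW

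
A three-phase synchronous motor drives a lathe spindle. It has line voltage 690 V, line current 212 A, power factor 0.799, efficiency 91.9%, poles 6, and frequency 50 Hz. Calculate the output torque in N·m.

1780 N·m

P_in = √3·V·I·cosφ = 1.732 × 690 × 212 × 0.799 = 202432 W
P_out = η·P_in = 0.919 × 202432 = 186035 W
n = n_s = 120×50/6 = 1000 rpm (synchronous)
ω = 2π×1000/60 = 104.7 rad/s
τ = P_out/ω = 186035/104.7 = 1780 N·m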